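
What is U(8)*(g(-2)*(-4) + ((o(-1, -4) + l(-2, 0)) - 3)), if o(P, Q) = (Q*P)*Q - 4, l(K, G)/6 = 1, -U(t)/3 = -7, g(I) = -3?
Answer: -105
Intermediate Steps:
U(t) = 21 (U(t) = -3*(-7) = 21)
l(K, G) = 6 (l(K, G) = 6*1 = 6)
o(P, Q) = -4 + P*Q**2 (o(P, Q) = (P*Q)*Q - 4 = P*Q**2 - 4 = -4 + P*Q**2)
U(8)*(g(-2)*(-4) + ((o(-1, -4) + l(-2, 0)) - 3)) = 21*(-3*(-4) + (((-4 - 1*(-4)**2) + 6) - 3)) = 21*(12 + (((-4 - 1*16) + 6) - 3)) = 21*(12 + (((-4 - 16) + 6) - 3)) = 21*(12 + ((-20 + 6) - 3)) = 21*(12 + (-14 - 3)) = 21*(12 - 17) = 21*(-5) = -105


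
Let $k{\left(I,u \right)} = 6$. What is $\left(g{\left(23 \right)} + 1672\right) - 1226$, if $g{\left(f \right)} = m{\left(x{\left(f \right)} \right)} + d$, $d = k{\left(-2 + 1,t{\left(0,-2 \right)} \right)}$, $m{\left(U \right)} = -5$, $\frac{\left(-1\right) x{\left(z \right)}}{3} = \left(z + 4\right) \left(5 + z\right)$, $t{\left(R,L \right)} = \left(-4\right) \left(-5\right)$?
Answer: $447$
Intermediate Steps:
$t{\left(R,L \right)} = 20$
$x{\left(z \right)} = - 3 \left(4 + z\right) \left(5 + z\right)$ ($x{\left(z \right)} = - 3 \left(z + 4\right) \left(5 + z\right) = - 3 \left(4 + z\right) \left(5 + z\right)$)
$d = 6$
$g{\left(f \right)} = 1$ ($g{\left(f \right)} = -5 + 6 = 1$)
$\left(g{\left(23 \right)} + 1672\right) - 1226 = \left(1 + 1672\right) - 1226 = 1673 - 1226 = 447$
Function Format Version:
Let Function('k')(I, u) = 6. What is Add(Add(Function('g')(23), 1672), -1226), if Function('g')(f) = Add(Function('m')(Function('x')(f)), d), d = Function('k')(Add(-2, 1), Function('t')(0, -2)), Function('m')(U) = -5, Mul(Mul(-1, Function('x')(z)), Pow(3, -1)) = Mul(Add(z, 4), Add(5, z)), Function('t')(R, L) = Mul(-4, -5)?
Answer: 447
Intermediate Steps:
Function('t')(R, L) = 20
Function('x')(z) = Mul(-3, Add(4, z), Add(5, z)) (Function('x')(z) = Mul(-3, Mul(Add(z, 4), Add(5, z))) = Mul(-3, Mul(Add(4, z), Add(5, z))) = Mul(-3, Add(4, z), Add(5, z)))
d = 6
Function('g')(f) = 1 (Function('g')(f) = Add(-5, 6) = 1)
Add(Add(Function('g')(23), 1672), -1226) = Add(Add(1, 1672), -1226) = Add(1673, -1226) = 447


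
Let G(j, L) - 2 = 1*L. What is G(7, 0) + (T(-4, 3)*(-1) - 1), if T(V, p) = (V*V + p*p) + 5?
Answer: -29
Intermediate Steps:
T(V, p) = 5 + V**2 + p**2 (T(V, p) = (V**2 + p**2) + 5 = 5 + V**2 + p**2)
G(j, L) = 2 + L (G(j, L) = 2 + 1*L = 2 + L)
G(7, 0) + (T(-4, 3)*(-1) - 1) = (2 + 0) + ((5 + (-4)**2 + 3**2)*(-1) - 1) = 2 + ((5 + 16 + 9)*(-1) - 1) = 2 + (30*(-1) - 1) = 2 + (-30 - 1) = 2 - 31 = -29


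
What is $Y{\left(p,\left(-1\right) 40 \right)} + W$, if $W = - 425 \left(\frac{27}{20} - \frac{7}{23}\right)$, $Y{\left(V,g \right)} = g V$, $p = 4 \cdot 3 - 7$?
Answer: $- \frac{59285}{92} \approx -644.4$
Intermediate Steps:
$p = 5$ ($p = 12 - 7 = 5$)
$Y{\left(V,g \right)} = V g$
$W = - \frac{40885}{92}$ ($W = - 425 \left(27 \cdot \frac{1}{20} - \frac{7}{23}\right) = - 425 \left(\frac{27}{20} - \frac{7}{23}\right) = \left(-425\right) \frac{481}{460} = - \frac{40885}{92} \approx -444.4$)
$Y{\left(p,\left(-1\right) 40 \right)} + W = 5 \left(\left(-1\right) 40\right) - \frac{40885}{92} = 5 \left(-40\right) - \frac{40885}{92} = -200 - \frac{40885}{92} = - \frac{59285}{92}$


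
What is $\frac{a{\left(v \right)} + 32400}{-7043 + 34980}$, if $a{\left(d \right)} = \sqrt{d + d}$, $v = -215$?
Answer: $\frac{32400}{27937} + \frac{i \sqrt{430}}{27937} \approx 1.1598 + 0.00074226 i$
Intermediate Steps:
$a{\left(d \right)} = \sqrt{2} \sqrt{d}$ ($a{\left(d \right)} = \sqrt{2 d} = \sqrt{2} \sqrt{d}$)
$\frac{a{\left(v \right)} + 32400}{-7043 + 34980} = \frac{\sqrt{2} \sqrt{-215} + 32400}{-7043 + 34980} = \frac{\sqrt{2} i \sqrt{215} + 32400}{27937} = \left(i \sqrt{430} + 32400\right) \frac{1}{27937} = \left(32400 + i \sqrt{430}\right) \frac{1}{27937} = \frac{32400}{27937} + \frac{i \sqrt{430}}{27937}$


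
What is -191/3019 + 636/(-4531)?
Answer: -2785505/13679089 ≈ -0.20363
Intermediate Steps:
-191/3019 + 636/(-4531) = -191*1/3019 + 636*(-1/4531) = -191/3019 - 636/4531 = -2785505/13679089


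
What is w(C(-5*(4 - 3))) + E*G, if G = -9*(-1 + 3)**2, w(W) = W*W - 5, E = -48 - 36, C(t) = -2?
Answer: 3023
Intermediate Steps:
E = -84
w(W) = -5 + W**2 (w(W) = W**2 - 5 = -5 + W**2)
G = -36 (G = -9*2**2 = -9*4 = -36)
w(C(-5*(4 - 3))) + E*G = (-5 + (-2)**2) - 84*(-36) = (-5 + 4) + 3024 = -1 + 3024 = 3023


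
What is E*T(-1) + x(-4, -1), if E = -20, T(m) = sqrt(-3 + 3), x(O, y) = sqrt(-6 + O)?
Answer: I*sqrt(10) ≈ 3.1623*I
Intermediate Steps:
T(m) = 0 (T(m) = sqrt(0) = 0)
E*T(-1) + x(-4, -1) = -20*0 + sqrt(-6 - 4) = 0 + sqrt(-10) = 0 + I*sqrt(10) = I*sqrt(10)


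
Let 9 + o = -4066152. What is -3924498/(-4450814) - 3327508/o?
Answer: 15383879951845/9048863152527 ≈ 1.7001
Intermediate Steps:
o = -4066161 (o = -9 - 4066152 = -4066161)
-3924498/(-4450814) - 3327508/o = -3924498/(-4450814) - 3327508/(-4066161) = -3924498*(-1/4450814) - 3327508*(-1/4066161) = 1962249/2225407 + 3327508/4066161 = 15383879951845/9048863152527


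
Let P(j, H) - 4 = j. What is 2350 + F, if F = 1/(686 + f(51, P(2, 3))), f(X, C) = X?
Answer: 1731951/737 ≈ 2350.0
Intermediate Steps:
P(j, H) = 4 + j
F = 1/737 (F = 1/(686 + 51) = 1/737 ≈ 0.0013569)
2350 + F = 2350 + 1/737 = 1731951/737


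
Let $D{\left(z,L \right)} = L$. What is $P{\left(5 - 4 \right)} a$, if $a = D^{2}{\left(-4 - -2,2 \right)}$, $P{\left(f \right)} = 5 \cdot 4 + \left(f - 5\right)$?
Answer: $64$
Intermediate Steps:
$P{\left(f \right)} = 15 + f$ ($P{\left(f \right)} = 20 + \left(f - 5\right) = 20 + \left(-5 + f\right) = 15 + f$)
$a = 4$ ($a = 2^{2} = 4$)
$P{\left(5 - 4 \right)} a = \left(15 + \left(5 - 4\right)\right) 4 = \left(15 + 1\right) 4 = 16 \cdot 4 = 64$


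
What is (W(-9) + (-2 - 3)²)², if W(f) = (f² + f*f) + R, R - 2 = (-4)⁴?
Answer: 198025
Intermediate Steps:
R = 258 (R = 2 + (-4)⁴ = 2 + 256 = 258)
W(f) = 258 + 2*f² (W(f) = (f² + f*f) + 258 = (f² + f²) + 258 = 2*f² + 258 = 258 + 2*f²)
(W(-9) + (-2 - 3)²)² = ((258 + 2*(-9)²) + (-2 - 3)²)² = ((258 + 2*81) + (-5)²)² = ((258 + 162) + 25)² = (420 + 25)² = 445² = 198025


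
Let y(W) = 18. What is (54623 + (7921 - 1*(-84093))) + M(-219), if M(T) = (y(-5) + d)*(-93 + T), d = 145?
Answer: 95781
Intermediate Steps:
M(T) = -15159 + 163*T (M(T) = (18 + 145)*(-93 + T) = 163*(-93 + T) = -15159 + 163*T)
(54623 + (7921 - 1*(-84093))) + M(-219) = (54623 + (7921 - 1*(-84093))) + (-15159 + 163*(-219)) = (54623 + (7921 + 84093)) + (-15159 - 35697) = (54623 + 92014) - 50856 = 146637 - 50856 = 95781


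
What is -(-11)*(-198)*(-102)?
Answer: 222156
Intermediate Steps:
-(-11)*(-198)*(-102) = -11*198*(-102) = -2178*(-102) = 222156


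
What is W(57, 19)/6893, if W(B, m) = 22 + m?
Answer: 41/6893 ≈ 0.0059481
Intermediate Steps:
W(57, 19)/6893 = (22 + 19)/6893 = 41*(1/6893) = 41/6893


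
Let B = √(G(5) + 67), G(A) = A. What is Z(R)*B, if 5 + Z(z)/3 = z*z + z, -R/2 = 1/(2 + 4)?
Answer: -94*√2 ≈ -132.94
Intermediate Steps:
B = 6*√2 (B = √(5 + 67) = √72 = 6*√2 ≈ 8.4853)
R = -⅓ (R = -2/(2 + 4) = -2/6 = -2*⅙ = -⅓ ≈ -0.33333)
Z(z) = -15 + 3*z + 3*z² (Z(z) = -15 + 3*(z*z + z) = -15 + 3*(z² + z) = -15 + 3*(z + z²) = -15 + (3*z + 3*z²) = -15 + 3*z + 3*z²)
Z(R)*B = (-15 + 3*(-⅓) + 3*(-⅓)²)*(6*√2) = (-15 - 1 + 3*(⅑))*(6*√2) = (-15 - 1 + ⅓)*(6*√2) = -94*√2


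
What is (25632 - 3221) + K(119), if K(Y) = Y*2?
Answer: 22649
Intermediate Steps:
K(Y) = 2*Y
(25632 - 3221) + K(119) = (25632 - 3221) + 2*119 = 22411 + 238 = 22649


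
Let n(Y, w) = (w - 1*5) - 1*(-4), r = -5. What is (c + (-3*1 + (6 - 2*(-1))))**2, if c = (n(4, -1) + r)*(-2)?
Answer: 361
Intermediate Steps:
n(Y, w) = -1 + w (n(Y, w) = (w - 5) + 4 = (-5 + w) + 4 = -1 + w)
c = 14 (c = ((-1 - 1) - 5)*(-2) = (-2 - 5)*(-2) = -7*(-2) = 14)
(c + (-3*1 + (6 - 2*(-1))))**2 = (14 + (-3*1 + (6 - 2*(-1))))**2 = (14 + (-3 + (6 + 2)))**2 = (14 + (-3 + 8))**2 = (14 + 5)**2 = 19**2 = 361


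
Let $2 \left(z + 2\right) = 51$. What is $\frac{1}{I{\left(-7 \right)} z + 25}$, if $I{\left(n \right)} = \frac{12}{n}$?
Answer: $- \frac{7}{107} \approx -0.065421$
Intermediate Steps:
$z = \frac{47}{2}$ ($z = -2 + \frac{1}{2} \cdot 51 = -2 + \frac{51}{2} = \frac{47}{2} \approx 23.5$)
$\frac{1}{I{\left(-7 \right)} z + 25} = \frac{1}{\frac{12}{-7} \cdot \frac{47}{2} + 25} = \frac{1}{12 \left(- \frac{1}{7}\right) \frac{47}{2} + 25} = \frac{1}{\left(- \frac{12}{7}\right) \frac{47}{2} + 25} = \frac{1}{- \frac{282}{7} + 25} = \frac{1}{- \frac{107}{7}} = - \frac{7}{107}$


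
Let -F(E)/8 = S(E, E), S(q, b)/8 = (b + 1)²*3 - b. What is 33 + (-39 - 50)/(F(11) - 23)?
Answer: 10000/303 ≈ 33.003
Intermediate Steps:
S(q, b) = -8*b + 24*(1 + b)² (S(q, b) = 8*((b + 1)²*3 - b) = 8*((1 + b)²*3 - b) = 8*(3*(1 + b)² - b) = 8*(-b + 3*(1 + b)²) = -8*b + 24*(1 + b)²)
F(E) = -192*(1 + E)² + 64*E (F(E) = -8*(-8*E + 24*(1 + E)²) = -192*(1 + E)² + 64*E)
33 + (-39 - 50)/(F(11) - 23) = 33 + (-39 - 50)/((-192*(1 + 11)² + 64*11) - 23) = 33 - 89/((-192*12² + 704) - 23) = 33 - 89/((-192*144 + 704) - 23) = 33 - 89/((-27648 + 704) - 23) = 33 - 89/(-26944 - 23) = 33 - 89/(-26967) = 33 - 1/26967*(-89) = 33 + 1/303 = 10000/303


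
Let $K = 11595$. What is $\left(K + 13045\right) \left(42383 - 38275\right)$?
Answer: $101221120$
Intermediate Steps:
$\left(K + 13045\right) \left(42383 - 38275\right) = \left(11595 + 13045\right) \left(42383 - 38275\right) = 24640 \cdot 4108 = 101221120$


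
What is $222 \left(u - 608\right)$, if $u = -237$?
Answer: $-187590$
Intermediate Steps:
$222 \left(u - 608\right) = 222 \left(-237 - 608\right) = 222 \left(-845\right) = -187590$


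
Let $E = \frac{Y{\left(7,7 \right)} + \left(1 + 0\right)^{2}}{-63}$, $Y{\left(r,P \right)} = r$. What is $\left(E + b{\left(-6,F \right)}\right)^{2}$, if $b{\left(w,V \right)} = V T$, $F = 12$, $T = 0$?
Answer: $\frac{64}{3969} \approx 0.016125$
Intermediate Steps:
$b{\left(w,V \right)} = 0$ ($b{\left(w,V \right)} = V 0 = 0$)
$E = - \frac{8}{63}$ ($E = \frac{7 + \left(1 + 0\right)^{2}}{-63} = \left(7 + 1^{2}\right) \left(- \frac{1}{63}\right) = \left(7 + 1\right) \left(- \frac{1}{63}\right) = 8 \left(- \frac{1}{63}\right) = - \frac{8}{63} \approx -0.12698$)
$\left(E + b{\left(-6,F \right)}\right)^{2} = \left(- \frac{8}{63} + 0\right)^{2} = \left(- \frac{8}{63}\right)^{2} = \frac{64}{3969}$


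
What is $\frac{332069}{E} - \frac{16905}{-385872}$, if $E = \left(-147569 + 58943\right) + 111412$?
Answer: $\frac{21420221083}{1465413232} \approx 14.617$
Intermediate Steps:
$E = 22786$ ($E = -88626 + 111412 = 22786$)
$\frac{332069}{E} - \frac{16905}{-385872} = \frac{332069}{22786} - \frac{16905}{-385872} = 332069 \cdot \frac{1}{22786} - - \frac{5635}{128624} = \frac{332069}{22786} + \frac{5635}{128624} = \frac{21420221083}{1465413232}$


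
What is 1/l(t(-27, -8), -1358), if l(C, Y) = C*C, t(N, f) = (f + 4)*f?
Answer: 1/1024 ≈ 0.00097656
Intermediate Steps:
t(N, f) = f*(4 + f) (t(N, f) = (4 + f)*f = f*(4 + f))
l(C, Y) = C²
1/l(t(-27, -8), -1358) = 1/((-8*(4 - 8))²) = 1/((-8*(-4))²) = 1/(32²) = 1/1024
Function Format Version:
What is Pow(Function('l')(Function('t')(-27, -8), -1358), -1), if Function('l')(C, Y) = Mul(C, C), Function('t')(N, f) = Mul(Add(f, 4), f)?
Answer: Rational(1, 1024) ≈ 0.00097656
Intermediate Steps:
Function('t')(N, f) = Mul(f, Add(4, f)) (Function('t')(N, f) = Mul(Add(4, f), f) = Mul(f, Add(4, f)))
Function('l')(C, Y) = Pow(C, 2)
Pow(Function('l')(Function('t')(-27, -8), -1358), -1) = Pow(Pow(Mul(-8, Add(4, -8)), 2), -1) = Pow(Pow(Mul(-8, -4), 2), -1) = Pow(Pow(32, 2), -1) = Pow(1024, -1) = Rational(1, 1024)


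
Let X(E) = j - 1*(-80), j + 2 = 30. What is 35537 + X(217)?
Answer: 35645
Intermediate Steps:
j = 28 (j = -2 + 30 = 28)
X(E) = 108 (X(E) = 28 - 1*(-80) = 28 + 80 = 108)
35537 + X(217) = 35537 + 108 = 35645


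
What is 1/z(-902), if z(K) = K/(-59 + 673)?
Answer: -307/451 ≈ -0.68071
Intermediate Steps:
z(K) = K/614
1/z(-902) = 1/((1/614)*(-902)) = 1/(-451/307) = -307/451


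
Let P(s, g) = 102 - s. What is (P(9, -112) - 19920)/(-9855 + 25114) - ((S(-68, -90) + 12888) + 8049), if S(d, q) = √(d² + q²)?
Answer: -319497510/15259 - 2*√3181 ≈ -21051.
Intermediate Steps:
(P(9, -112) - 19920)/(-9855 + 25114) - ((S(-68, -90) + 12888) + 8049) = ((102 - 1*9) - 19920)/(-9855 + 25114) - ((√((-68)² + (-90)²) + 12888) + 8049) = ((102 - 9) - 19920)/15259 - ((√(4624 + 8100) + 12888) + 8049) = (93 - 19920)*(1/15259) - ((√12724 + 12888) + 8049) = -19827*1/15259 - ((2*√3181 + 12888) + 8049) = -19827/15259 - ((12888 + 2*√3181) + 8049) = -19827/15259 - (20937 + 2*√3181) = -19827/15259 + (-20937 - 2*√3181) = -319497510/15259 - 2*√3181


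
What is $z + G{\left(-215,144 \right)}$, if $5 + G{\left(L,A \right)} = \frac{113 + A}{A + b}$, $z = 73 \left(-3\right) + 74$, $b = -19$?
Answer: $- \frac{18493}{125} \approx -147.94$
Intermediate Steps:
$z = -145$ ($z = -219 + 74 = -145$)
$G{\left(L,A \right)} = -5 + \frac{113 + A}{-19 + A}$ ($G{\left(L,A \right)} = -5 + \frac{113 + A}{A - 19} = -5 + \frac{113 + A}{-19 + A}$)
$z + G{\left(-215,144 \right)} = -145 + \frac{4 \left(52 - 144\right)}{-19 + 144} = -145 + \frac{4 \left(52 - 144\right)}{125} = -145 + 4 \cdot \frac{1}{125} \left(-92\right) = -145 - \frac{368}{125} = - \frac{18493}{125}$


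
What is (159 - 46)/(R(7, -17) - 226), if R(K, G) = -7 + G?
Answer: -113/250 ≈ -0.45200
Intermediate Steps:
(159 - 46)/(R(7, -17) - 226) = (159 - 46)/((-7 - 17) - 226) = 113/(-24 - 226) = 113/(-250) = 113*(-1/250) = -113/250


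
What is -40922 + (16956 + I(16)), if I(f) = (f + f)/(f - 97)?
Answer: -1941278/81 ≈ -23966.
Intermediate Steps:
I(f) = 2*f/(-97 + f) (I(f) = (2*f)/(-97 + f) = 2*f/(-97 + f))
-40922 + (16956 + I(16)) = -40922 + (16956 + 2*16/(-97 + 16)) = -40922 + (16956 + 2*16/(-81)) = -40922 + (16956 + 2*16*(-1/81)) = -40922 + (16956 - 32/81) = -40922 + 1373404/81 = -1941278/81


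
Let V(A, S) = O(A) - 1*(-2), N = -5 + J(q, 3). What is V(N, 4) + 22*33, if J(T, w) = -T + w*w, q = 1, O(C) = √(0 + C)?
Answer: 728 + √3 ≈ 729.73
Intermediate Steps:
O(C) = √C
J(T, w) = w² - T (J(T, w) = -T + w² = w² - T)
N = 3 (N = -5 + (3² - 1*1) = -5 + (9 - 1) = -5 + 8 = 3)
V(A, S) = 2 + √A (V(A, S) = √A - 1*(-2) = √A + 2 = 2 + √A)
V(N, 4) + 22*33 = (2 + √3) + 22*33 = (2 + √3) + 726 = 728 + √3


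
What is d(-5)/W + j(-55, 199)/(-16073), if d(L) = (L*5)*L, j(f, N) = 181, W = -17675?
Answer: -208332/11363611 ≈ -0.018333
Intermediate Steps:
d(L) = 5*L² (d(L) = (5*L)*L = 5*L²)
d(-5)/W + j(-55, 199)/(-16073) = (5*(-5)²)/(-17675) + 181/(-16073) = (5*25)*(-1/17675) + 181*(-1/16073) = 125*(-1/17675) - 181/16073 = -5/707 - 181/16073 = -208332/11363611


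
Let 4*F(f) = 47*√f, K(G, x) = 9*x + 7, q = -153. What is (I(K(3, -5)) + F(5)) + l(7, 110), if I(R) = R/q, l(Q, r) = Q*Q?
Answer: 7535/153 + 47*√5/4 ≈ 75.522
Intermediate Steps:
l(Q, r) = Q²
K(G, x) = 7 + 9*x
F(f) = 47*√f/4 (F(f) = (47*√f)/4 = 47*√f/4)
I(R) = -R/153 (I(R) = R/(-153) = R*(-1/153) = -R/153)
(I(K(3, -5)) + F(5)) + l(7, 110) = (-(7 + 9*(-5))/153 + 47*√5/4) + 7² = (-(7 - 45)/153 + 47*√5/4) + 49 = (-1/153*(-38) + 47*√5/4) + 49 = (38/153 + 47*√5/4) + 49 = 7535/153 + 47*√5/4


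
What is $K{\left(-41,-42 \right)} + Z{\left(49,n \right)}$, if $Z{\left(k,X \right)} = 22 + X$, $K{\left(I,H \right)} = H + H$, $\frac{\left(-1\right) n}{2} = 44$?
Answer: $-150$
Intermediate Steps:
$n = -88$ ($n = \left(-2\right) 44 = -88$)
$K{\left(I,H \right)} = 2 H$
$K{\left(-41,-42 \right)} + Z{\left(49,n \right)} = 2 \left(-42\right) + \left(22 - 88\right) = -84 - 66 = -150$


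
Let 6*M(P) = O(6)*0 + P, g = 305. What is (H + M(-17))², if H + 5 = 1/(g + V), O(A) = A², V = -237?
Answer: 2544025/41616 ≈ 61.131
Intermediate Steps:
M(P) = P/6 (M(P) = (6²*0 + P)/6 = (36*0 + P)/6 = (0 + P)/6 = P/6)
H = -339/68 (H = -5 + 1/(305 - 237) = -5 + 1/68 = -339/68 ≈ -4.9853)
(H + M(-17))² = (-339/68 + (⅙)*(-17))² = (-339/68 - 17/6)² = (-1595/204)² = 2544025/41616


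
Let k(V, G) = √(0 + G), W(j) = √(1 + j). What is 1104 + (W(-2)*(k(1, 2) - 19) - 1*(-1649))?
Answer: 2753 + I*(-19 + √2) ≈ 2753.0 - 17.586*I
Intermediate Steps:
k(V, G) = √G
1104 + (W(-2)*(k(1, 2) - 19) - 1*(-1649)) = 1104 + (√(1 - 2)*(√2 - 19) - 1*(-1649)) = 1104 + (√(-1)*(-19 + √2) + 1649) = 1104 + (I*(-19 + √2) + 1649) = 1104 + (1649 + I*(-19 + √2)) = 2753 + I*(-19 + √2)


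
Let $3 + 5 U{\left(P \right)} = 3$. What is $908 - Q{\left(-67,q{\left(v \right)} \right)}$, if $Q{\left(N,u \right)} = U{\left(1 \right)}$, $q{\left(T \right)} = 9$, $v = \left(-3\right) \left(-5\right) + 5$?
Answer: $908$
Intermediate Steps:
$v = 20$ ($v = 15 + 5 = 20$)
$U{\left(P \right)} = 0$ ($U{\left(P \right)} = - \frac{3}{5} + \frac{1}{5} \cdot 3 = - \frac{3}{5} + \frac{3}{5} = 0$)
$Q{\left(N,u \right)} = 0$
$908 - Q{\left(-67,q{\left(v \right)} \right)} = 908 - 0 = 908 + 0 = 908$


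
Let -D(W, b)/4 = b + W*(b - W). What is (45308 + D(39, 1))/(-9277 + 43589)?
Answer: 6404/4289 ≈ 1.4931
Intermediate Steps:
D(W, b) = -4*b - 4*W*(b - W) (D(W, b) = -4*(b + W*(b - W)) = -4*b - 4*W*(b - W))
(45308 + D(39, 1))/(-9277 + 43589) = (45308 + (-4*1 + 4*39² - 4*39*1))/(-9277 + 43589) = (45308 + (-4 + 4*1521 - 156))/34312 = (45308 + (-4 + 6084 - 156))*(1/34312) = (45308 + 5924)*(1/34312) = 51232*(1/34312) = 6404/4289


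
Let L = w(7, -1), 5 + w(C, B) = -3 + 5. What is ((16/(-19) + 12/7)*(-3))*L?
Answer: 1044/133 ≈ 7.8496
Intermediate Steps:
w(C, B) = -3 (w(C, B) = -5 + (-3 + 5) = -5 + 2 = -3)
L = -3
((16/(-19) + 12/7)*(-3))*L = ((16/(-19) + 12/7)*(-3))*(-3) = ((16*(-1/19) + 12*(⅐))*(-3))*(-3) = ((-16/19 + 12/7)*(-3))*(-3) = ((116/133)*(-3))*(-3) = -348/133*(-3) = 1044/133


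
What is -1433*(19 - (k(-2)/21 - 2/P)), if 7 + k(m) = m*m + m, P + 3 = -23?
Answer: -7496023/273 ≈ -27458.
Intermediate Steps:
P = -26 (P = -3 - 23 = -26)
k(m) = -7 + m + m² (k(m) = -7 + (m*m + m) = -7 + (m² + m) = -7 + (m + m²) = -7 + m + m²)
-1433*(19 - (k(-2)/21 - 2/P)) = -1433*(19 - ((-7 - 2 + (-2)²)/21 - 2/(-26))) = -1433*(19 - ((-7 - 2 + 4)*(1/21) - 2*(-1/26))) = -1433*(19 - (-5*1/21 + 1/13)) = -1433*(19 - (-5/21 + 1/13)) = -1433*(19 - 1*(-44/273)) = -1433*(19 + 44/273) = -1433*5231/273 = -7496023/273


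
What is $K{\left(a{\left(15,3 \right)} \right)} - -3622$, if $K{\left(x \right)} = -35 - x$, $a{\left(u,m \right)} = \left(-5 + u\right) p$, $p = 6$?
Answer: $3527$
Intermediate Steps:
$a{\left(u,m \right)} = -30 + 6 u$ ($a{\left(u,m \right)} = \left(-5 + u\right) 6 = -30 + 6 u$)
$K{\left(a{\left(15,3 \right)} \right)} - -3622 = \left(-35 - \left(-30 + 6 \cdot 15\right)\right) - -3622 = \left(-35 - \left(-30 + 90\right)\right) + 3622 = \left(-35 - 60\right) + 3622 = -95 + 3622 = 3527$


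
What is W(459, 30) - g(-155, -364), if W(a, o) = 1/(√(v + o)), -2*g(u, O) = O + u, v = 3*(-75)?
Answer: -519/2 - I*√195/195 ≈ -259.5 - 0.071612*I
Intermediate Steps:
v = -225
g(u, O) = -O/2 - u/2 (g(u, O) = -(O + u)/2 = -O/2 - u/2)
W(a, o) = (-225 + o)^(-½) (W(a, o) = 1/(√(-225 + o)) = (-225 + o)^(-½))
W(459, 30) - g(-155, -364) = (-225 + 30)^(-½) - (-½*(-364) - ½*(-155)) = (-195)^(-½) - (182 + 155/2) = -I*√195/195 - 1*519/2 = -I*√195/195 - 519/2 = -519/2 - I*√195/195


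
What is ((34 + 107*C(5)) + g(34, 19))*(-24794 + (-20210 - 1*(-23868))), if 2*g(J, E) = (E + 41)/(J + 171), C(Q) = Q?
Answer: -493208560/41 ≈ -1.2029e+7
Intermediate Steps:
g(J, E) = (41 + E)/(2*(171 + J)) (g(J, E) = ((E + 41)/(J + 171))/2 = ((41 + E)/(171 + J))/2 = (41 + E)/(2*(171 + J)))
((34 + 107*C(5)) + g(34, 19))*(-24794 + (-20210 - 1*(-23868))) = ((34 + 107*5) + (41 + 19)/(2*(171 + 34)))*(-24794 + (-20210 - 1*(-23868))) = ((34 + 535) + (1/2)*60/205)*(-24794 + (-20210 + 23868)) = (569 + (1/2)*(1/205)*60)*(-24794 + 3658) = (569 + 6/41)*(-21136) = (23335/41)*(-21136) = -493208560/41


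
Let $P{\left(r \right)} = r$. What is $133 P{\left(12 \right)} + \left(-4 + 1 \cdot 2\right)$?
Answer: $1594$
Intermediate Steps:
$133 P{\left(12 \right)} + \left(-4 + 1 \cdot 2\right) = 133 \cdot 12 + \left(-4 + 1 \cdot 2\right) = 1596 + \left(-4 + 2\right) = 1596 - 2 = 1594$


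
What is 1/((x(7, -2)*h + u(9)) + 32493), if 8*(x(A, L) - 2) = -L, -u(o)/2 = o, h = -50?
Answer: 2/64725 ≈ 3.0900e-5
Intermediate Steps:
u(o) = -2*o
x(A, L) = 2 - L/8 (x(A, L) = 2 + (-L)/8 = 2 - L/8)
1/((x(7, -2)*h + u(9)) + 32493) = 1/(((2 - ⅛*(-2))*(-50) - 2*9) + 32493) = 1/(((2 + ¼)*(-50) - 18) + 32493) = 1/(((9/4)*(-50) - 18) + 32493) = 1/((-225/2 - 18) + 32493) = 1/(-261/2 + 32493) = 1/(64725/2) = 2/64725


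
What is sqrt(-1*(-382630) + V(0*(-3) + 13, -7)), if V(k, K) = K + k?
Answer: 34*sqrt(331) ≈ 618.58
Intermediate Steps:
sqrt(-1*(-382630) + V(0*(-3) + 13, -7)) = sqrt(-1*(-382630) + (-7 + (0*(-3) + 13))) = sqrt(382630 + (-7 + (0 + 13))) = sqrt(382630 + (-7 + 13)) = sqrt(382630 + 6) = sqrt(382636) = 34*sqrt(331)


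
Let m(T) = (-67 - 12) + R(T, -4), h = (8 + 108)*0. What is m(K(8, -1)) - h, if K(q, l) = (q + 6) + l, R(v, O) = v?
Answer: -66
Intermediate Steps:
K(q, l) = 6 + l + q (K(q, l) = (6 + q) + l = 6 + l + q)
h = 0 (h = 116*0 = 0)
m(T) = -79 + T (m(T) = (-67 - 12) + T = -79 + T)
m(K(8, -1)) - h = (-79 + (6 - 1 + 8)) - 1*0 = (-79 + 13) + 0 = -66 + 0 = -66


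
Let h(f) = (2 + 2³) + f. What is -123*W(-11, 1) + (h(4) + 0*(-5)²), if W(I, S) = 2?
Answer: -232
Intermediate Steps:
h(f) = 10 + f (h(f) = (2 + 8) + f = 10 + f)
-123*W(-11, 1) + (h(4) + 0*(-5)²) = -123*2 + ((10 + 4) + 0*(-5)²) = -246 + (14 + 0*25) = -246 + (14 + 0) = -246 + 14 = -232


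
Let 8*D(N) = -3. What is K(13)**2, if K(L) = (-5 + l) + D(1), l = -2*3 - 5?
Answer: 17161/64 ≈ 268.14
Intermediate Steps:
D(N) = -3/8 (D(N) = (1/8)*(-3) = -3/8)
l = -11 (l = -6 - 5 = -11)
K(L) = -131/8 (K(L) = (-5 - 11) - 3/8 = -16 - 3/8 = -131/8)
K(13)**2 = (-131/8)**2 = 17161/64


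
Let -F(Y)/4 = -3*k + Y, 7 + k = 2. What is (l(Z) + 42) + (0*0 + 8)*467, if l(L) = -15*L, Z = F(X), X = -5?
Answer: 4378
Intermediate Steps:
k = -5 (k = -7 + 2 = -5)
F(Y) = -60 - 4*Y (F(Y) = -4*(-3*(-5) + Y) = -4*(15 + Y) = -60 - 4*Y)
Z = -40 (Z = -60 - 4*(-5) = -60 + 20 = -40)
(l(Z) + 42) + (0*0 + 8)*467 = (-15*(-40) + 42) + (0*0 + 8)*467 = (600 + 42) + (0 + 8)*467 = 642 + 8*467 = 642 + 3736 = 4378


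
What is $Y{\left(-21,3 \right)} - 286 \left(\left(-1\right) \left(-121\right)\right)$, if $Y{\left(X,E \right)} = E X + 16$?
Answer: $-34653$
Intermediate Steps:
$Y{\left(X,E \right)} = 16 + E X$
$Y{\left(-21,3 \right)} - 286 \left(\left(-1\right) \left(-121\right)\right) = \left(16 + 3 \left(-21\right)\right) - 286 \left(\left(-1\right) \left(-121\right)\right) = \left(16 - 63\right) - 34606 = -47 - 34606 = -34653$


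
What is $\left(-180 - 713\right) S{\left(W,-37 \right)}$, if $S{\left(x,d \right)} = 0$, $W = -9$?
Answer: $0$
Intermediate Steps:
$\left(-180 - 713\right) S{\left(W,-37 \right)} = \left(-180 - 713\right) 0 = \left(-893\right) 0 = 0$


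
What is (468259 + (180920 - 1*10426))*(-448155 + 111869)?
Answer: -214803691358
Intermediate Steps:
(468259 + (180920 - 1*10426))*(-448155 + 111869) = (468259 + (180920 - 10426))*(-336286) = (468259 + 170494)*(-336286) = 638753*(-336286) = -214803691358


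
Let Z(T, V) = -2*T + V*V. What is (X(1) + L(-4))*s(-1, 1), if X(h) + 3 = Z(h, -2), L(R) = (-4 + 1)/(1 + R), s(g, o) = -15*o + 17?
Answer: 0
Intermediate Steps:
s(g, o) = 17 - 15*o
L(R) = -3/(1 + R)
Z(T, V) = V² - 2*T (Z(T, V) = -2*T + V² = V² - 2*T)
X(h) = 1 - 2*h (X(h) = -3 + ((-2)² - 2*h) = -3 + (4 - 2*h) = 1 - 2*h)
(X(1) + L(-4))*s(-1, 1) = ((1 - 2*1) - 3/(1 - 4))*(17 - 15*1) = ((1 - 2) - 3/(-3))*(17 - 15) = (-1 - 3*(-⅓))*2 = (-1 + 1)*2 = 0*2 = 0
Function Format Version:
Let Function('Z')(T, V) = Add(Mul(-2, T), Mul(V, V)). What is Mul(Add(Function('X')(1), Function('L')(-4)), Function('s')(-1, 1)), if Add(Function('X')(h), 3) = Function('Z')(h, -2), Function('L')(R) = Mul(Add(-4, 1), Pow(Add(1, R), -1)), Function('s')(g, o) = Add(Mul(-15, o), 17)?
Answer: 0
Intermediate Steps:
Function('s')(g, o) = Add(17, Mul(-15, o))
Function('L')(R) = Mul(-3, Pow(Add(1, R), -1))
Function('Z')(T, V) = Add(Pow(V, 2), Mul(-2, T)) (Function('Z')(T, V) = Add(Mul(-2, T), Pow(V, 2)) = Add(Pow(V, 2), Mul(-2, T)))
Function('X')(h) = Add(1, Mul(-2, h)) (Function('X')(h) = Add(-3, Add(Pow(-2, 2), Mul(-2, h))) = Add(-3, Add(4, Mul(-2, h))) = Add(1, Mul(-2, h)))
Mul(Add(Function('X')(1), Function('L')(-4)), Function('s')(-1, 1)) = Mul(Add(Add(1, Mul(-2, 1)), Mul(-3, Pow(Add(1, -4), -1))), Add(17, Mul(-15, 1))) = Mul(Add(Add(1, -2), Mul(-3, Pow(-3, -1))), Add(17, -15)) = Mul(Add(-1, Mul(-3, Rational(-1, 3))), 2) = Mul(Add(-1, 1), 2) = Mul(0, 2) = 0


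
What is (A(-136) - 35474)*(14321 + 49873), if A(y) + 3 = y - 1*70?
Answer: -2290634502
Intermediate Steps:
A(y) = -73 + y (A(y) = -3 + (y - 1*70) = -3 + (y - 70) = -3 + (-70 + y) = -73 + y)
(A(-136) - 35474)*(14321 + 49873) = ((-73 - 136) - 35474)*(14321 + 49873) = (-209 - 35474)*64194 = -35683*64194 = -2290634502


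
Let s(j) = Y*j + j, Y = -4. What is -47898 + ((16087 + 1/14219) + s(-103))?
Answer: -447926937/14219 ≈ -31502.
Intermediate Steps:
s(j) = -3*j (s(j) = -4*j + j = -3*j)
-47898 + ((16087 + 1/14219) + s(-103)) = -47898 + ((16087 + 1/14219) - 3*(-103)) = -47898 + ((16087 + 1/14219) + 309) = -47898 + (228741054/14219 + 309) = -47898 + 233134725/14219 = -447926937/14219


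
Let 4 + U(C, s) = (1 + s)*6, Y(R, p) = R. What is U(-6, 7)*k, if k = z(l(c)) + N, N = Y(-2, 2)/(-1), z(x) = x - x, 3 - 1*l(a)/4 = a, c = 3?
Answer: 88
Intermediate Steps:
l(a) = 12 - 4*a
z(x) = 0
N = 2 (N = -2/(-1) = -2*(-1) = 2)
U(C, s) = 2 + 6*s (U(C, s) = -4 + (1 + s)*6 = -4 + (6 + 6*s) = 2 + 6*s)
k = 2 (k = 0 + 2 = 2)
U(-6, 7)*k = (2 + 6*7)*2 = (2 + 42)*2 = 44*2 = 88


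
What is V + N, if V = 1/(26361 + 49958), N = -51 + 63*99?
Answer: 472109335/76319 ≈ 6186.0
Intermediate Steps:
N = 6186 (N = -51 + 6237 = 6186)
V = 1/76319 ≈ 1.3103e-5
V + N = 1/76319 + 6186 = 472109335/76319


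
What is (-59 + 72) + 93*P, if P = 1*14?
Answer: 1315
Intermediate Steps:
P = 14
(-59 + 72) + 93*P = (-59 + 72) + 93*14 = 13 + 1302 = 1315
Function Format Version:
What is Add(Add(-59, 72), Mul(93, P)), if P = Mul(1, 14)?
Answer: 1315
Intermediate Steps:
P = 14
Add(Add(-59, 72), Mul(93, P)) = Add(Add(-59, 72), Mul(93, 14)) = Add(13, 1302) = 1315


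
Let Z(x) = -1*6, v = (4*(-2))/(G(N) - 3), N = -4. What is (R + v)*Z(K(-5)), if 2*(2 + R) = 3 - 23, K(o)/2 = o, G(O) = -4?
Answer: 456/7 ≈ 65.143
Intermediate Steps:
K(o) = 2*o
v = 8/7 (v = (4*(-2))/(-4 - 3) = -8/(-7) = -8*(-1/7) = 8/7 ≈ 1.1429)
Z(x) = -6
R = -12 (R = -2 + (3 - 23)/2 = -2 + (1/2)*(-20) = -2 - 10 = -12)
(R + v)*Z(K(-5)) = (-12 + 8/7)*(-6) = -76/7*(-6) = 456/7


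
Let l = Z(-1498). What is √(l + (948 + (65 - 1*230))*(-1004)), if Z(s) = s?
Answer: I*√787630 ≈ 887.49*I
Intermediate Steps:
l = -1498
√(l + (948 + (65 - 1*230))*(-1004)) = √(-1498 + (948 + (65 - 1*230))*(-1004)) = √(-1498 + (948 + (65 - 230))*(-1004)) = √(-1498 + (948 - 165)*(-1004)) = √(-1498 + 783*(-1004)) = √(-1498 - 786132) = √(-787630) = I*√787630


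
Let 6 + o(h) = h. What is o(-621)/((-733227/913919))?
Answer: 17364461/22219 ≈ 781.51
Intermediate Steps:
o(h) = -6 + h
o(-621)/((-733227/913919)) = (-6 - 621)/((-733227/913919)) = -627/((-733227*1/913919)) = -627/(-733227/913919) = -627*(-913919/733227) = 17364461/22219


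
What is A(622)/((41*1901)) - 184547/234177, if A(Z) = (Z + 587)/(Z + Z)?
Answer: -17893136372395/22705475008908 ≈ -0.78805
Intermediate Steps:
A(Z) = (587 + Z)/(2*Z) (A(Z) = (587 + Z)/((2*Z)) = (587 + Z)*(1/(2*Z)) = (587 + Z)/(2*Z))
A(622)/((41*1901)) - 184547/234177 = ((½)*(587 + 622)/622)/((41*1901)) - 184547/234177 = ((½)*(1/622)*1209)/77941 - 184547*1/234177 = (1209/1244)*(1/77941) - 184547/234177 = 1209/96958604 - 184547/234177 = -17893136372395/22705475008908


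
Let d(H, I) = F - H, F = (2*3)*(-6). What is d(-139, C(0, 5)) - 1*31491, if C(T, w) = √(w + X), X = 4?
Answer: -31388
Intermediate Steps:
C(T, w) = √(4 + w) (C(T, w) = √(w + 4) = √(4 + w))
F = -36 (F = 6*(-6) = -36)
d(H, I) = -36 - H
d(-139, C(0, 5)) - 1*31491 = (-36 - 1*(-139)) - 1*31491 = (-36 + 139) - 31491 = 103 - 31491 = -31388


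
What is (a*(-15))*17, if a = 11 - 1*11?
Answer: 0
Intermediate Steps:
a = 0 (a = 11 - 11 = 0)
(a*(-15))*17 = (0*(-15))*17 = 0*17 = 0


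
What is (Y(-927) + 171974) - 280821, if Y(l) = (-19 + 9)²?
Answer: -108747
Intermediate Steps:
Y(l) = 100 (Y(l) = (-10)² = 100)
(Y(-927) + 171974) - 280821 = (100 + 171974) - 280821 = 172074 - 280821 = -108747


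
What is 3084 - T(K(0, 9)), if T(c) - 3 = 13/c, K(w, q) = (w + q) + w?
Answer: 27716/9 ≈ 3079.6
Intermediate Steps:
K(w, q) = q + 2*w (K(w, q) = (q + w) + w = q + 2*w)
T(c) = 3 + 13/c
3084 - T(K(0, 9)) = 3084 - (3 + 13/(9 + 2*0)) = 3084 - (3 + 13/(9 + 0)) = 3084 - (3 + 13/9) = 3084 - 1*40/9 = 3084 - 40/9 = 27716/9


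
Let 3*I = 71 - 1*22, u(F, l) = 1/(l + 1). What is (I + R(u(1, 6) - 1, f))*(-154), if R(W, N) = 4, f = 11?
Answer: -9394/3 ≈ -3131.3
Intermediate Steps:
u(F, l) = 1/(1 + l)
I = 49/3 (I = (71 - 1*22)/3 = (71 - 22)/3 = (⅓)*49 = 49/3 ≈ 16.333)
(I + R(u(1, 6) - 1, f))*(-154) = (49/3 + 4)*(-154) = (61/3)*(-154) = -9394/3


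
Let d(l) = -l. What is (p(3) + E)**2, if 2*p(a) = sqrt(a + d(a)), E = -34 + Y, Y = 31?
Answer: 9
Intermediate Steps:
E = -3 (E = -34 + 31 = -3)
p(a) = 0 (p(a) = sqrt(a - a)/2 = sqrt(0)/2 = (1/2)*0 = 0)
(p(3) + E)**2 = (0 - 3)**2 = (-3)**2 = 9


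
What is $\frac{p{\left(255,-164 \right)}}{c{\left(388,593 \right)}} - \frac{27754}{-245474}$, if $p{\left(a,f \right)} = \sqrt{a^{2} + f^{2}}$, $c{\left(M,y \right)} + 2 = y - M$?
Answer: $\frac{13877}{122737} + \frac{\sqrt{91921}}{203} \approx 1.6066$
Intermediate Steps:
$c{\left(M,y \right)} = -2 + y - M$ ($c{\left(M,y \right)} = -2 - \left(M - y\right) = -2 + y - M$)
$\frac{p{\left(255,-164 \right)}}{c{\left(388,593 \right)}} - \frac{27754}{-245474} = \frac{\sqrt{255^{2} + \left(-164\right)^{2}}}{-2 + 593 - 388} - \frac{27754}{-245474} = \frac{\sqrt{65025 + 26896}}{-2 + 593 - 388} - - \frac{13877}{122737} = \frac{\sqrt{91921}}{203} + \frac{13877}{122737} = \frac{13877}{122737} + \frac{\sqrt{91921}}{203}$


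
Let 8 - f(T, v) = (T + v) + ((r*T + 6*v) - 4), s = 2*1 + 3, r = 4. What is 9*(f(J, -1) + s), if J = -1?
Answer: 261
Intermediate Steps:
s = 5 (s = 2 + 3 = 5)
f(T, v) = 12 - 7*v - 5*T (f(T, v) = 8 - ((T + v) + ((4*T + 6*v) - 4)) = 8 - ((T + v) + (-4 + 4*T + 6*v)) = 8 - (-4 + 5*T + 7*v) = 8 + (4 - 7*v - 5*T) = 12 - 7*v - 5*T)
9*(f(J, -1) + s) = 9*((12 - 7*(-1) - 5*(-1)) + 5) = 9*((12 + 7 + 5) + 5) = 9*(24 + 5) = 9*29 = 261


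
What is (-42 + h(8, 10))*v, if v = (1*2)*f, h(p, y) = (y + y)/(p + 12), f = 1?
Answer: -82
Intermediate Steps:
h(p, y) = 2*y/(12 + p) (h(p, y) = (2*y)/(12 + p) = 2*y/(12 + p))
v = 2 (v = (1*2)*1 = 2*1 = 2)
(-42 + h(8, 10))*v = (-42 + 2*10/(12 + 8))*2 = (-42 + 2*10/20)*2 = (-42 + 2*10*(1/20))*2 = (-42 + 1)*2 = -41*2 = -82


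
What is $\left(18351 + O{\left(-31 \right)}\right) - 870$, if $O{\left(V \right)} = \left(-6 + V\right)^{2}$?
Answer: $18850$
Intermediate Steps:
$\left(18351 + O{\left(-31 \right)}\right) - 870 = \left(18351 + \left(-6 - 31\right)^{2}\right) - 870 = \left(18351 + \left(-37\right)^{2}\right) - 870 = \left(18351 + 1369\right) - 870 = 19720 - 870 = 18850$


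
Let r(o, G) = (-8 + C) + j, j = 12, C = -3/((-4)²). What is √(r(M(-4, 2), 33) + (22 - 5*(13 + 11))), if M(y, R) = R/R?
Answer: I*√1507/4 ≈ 9.705*I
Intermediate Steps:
C = -3/16 ≈ -0.18750
M(y, R) = 1
r(o, G) = 61/16 (r(o, G) = (-8 - 3/16) + 12 = -131/16 + 12 = 61/16)
√(r(M(-4, 2), 33) + (22 - 5*(13 + 11))) = √(61/16 + (22 - 5*(13 + 11))) = √(61/16 + (22 - 5*24)) = √(61/16 + (22 - 120)) = √(61/16 - 98) = √(-1507/16) = I*√1507/4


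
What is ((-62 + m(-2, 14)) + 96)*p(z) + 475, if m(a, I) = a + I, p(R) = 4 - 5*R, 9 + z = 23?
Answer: -2561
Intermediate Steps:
z = 14 (z = -9 + 23 = 14)
m(a, I) = I + a
((-62 + m(-2, 14)) + 96)*p(z) + 475 = ((-62 + (14 - 2)) + 96)*(4 - 5*14) + 475 = ((-62 + 12) + 96)*(4 - 70) + 475 = (-50 + 96)*(-66) + 475 = 46*(-66) + 475 = -3036 + 475 = -2561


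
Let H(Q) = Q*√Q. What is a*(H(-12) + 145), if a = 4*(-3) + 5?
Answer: -1015 + 168*I*√3 ≈ -1015.0 + 290.98*I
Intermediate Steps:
H(Q) = Q^(3/2)
a = -7 (a = -12 + 5 = -7)
a*(H(-12) + 145) = -7*((-12)^(3/2) + 145) = -7*(-24*I*√3 + 145) = -7*(145 - 24*I*√3) = -1015 + 168*I*√3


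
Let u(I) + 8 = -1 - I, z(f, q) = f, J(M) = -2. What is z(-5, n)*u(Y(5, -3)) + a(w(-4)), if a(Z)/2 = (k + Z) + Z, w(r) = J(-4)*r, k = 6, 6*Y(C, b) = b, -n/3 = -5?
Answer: 173/2 ≈ 86.500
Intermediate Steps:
n = 15 (n = -3*(-5) = 15)
Y(C, b) = b/6
u(I) = -9 - I (u(I) = -8 + (-1 - I) = -9 - I)
w(r) = -2*r
a(Z) = 12 + 4*Z (a(Z) = 2*((6 + Z) + Z) = 2*(6 + 2*Z) = 12 + 4*Z)
z(-5, n)*u(Y(5, -3)) + a(w(-4)) = -5*(-9 - (-3)/6) + (12 + 4*(-2*(-4))) = -5*(-9 - 1*(-1/2)) + (12 + 4*8) = -5*(-9 + 1/2) + (12 + 32) = -5*(-17/2) + 44 = 85/2 + 44 = 173/2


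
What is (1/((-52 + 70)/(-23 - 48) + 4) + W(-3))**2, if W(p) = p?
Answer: 528529/70756 ≈ 7.4697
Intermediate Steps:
(1/((-52 + 70)/(-23 - 48) + 4) + W(-3))**2 = (1/((-52 + 70)/(-23 - 48) + 4) - 3)**2 = (1/(18/(-71) + 4) - 3)**2 = (1/(18*(-1/71) + 4) - 3)**2 = (1/(-18/71 + 4) - 3)**2 = (1/(266/71) - 3)**2 = (71/266 - 3)**2 = (-727/266)**2 = 528529/70756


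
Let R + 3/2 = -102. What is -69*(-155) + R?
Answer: 21183/2 ≈ 10592.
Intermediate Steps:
R = -207/2 (R = -3/2 - 102 = -207/2 ≈ -103.50)
-69*(-155) + R = -69*(-155) - 207/2 = 10695 - 207/2 = 21183/2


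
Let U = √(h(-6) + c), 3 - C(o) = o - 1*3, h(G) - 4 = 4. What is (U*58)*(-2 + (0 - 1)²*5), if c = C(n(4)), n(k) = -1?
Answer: 174*√15 ≈ 673.90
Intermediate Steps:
h(G) = 8 (h(G) = 4 + 4 = 8)
C(o) = 6 - o (C(o) = 3 - (o - 1*3) = 3 - (o - 3) = 3 - (-3 + o) = 3 + (3 - o) = 6 - o)
c = 7 (c = 6 - 1*(-1) = 6 + 1 = 7)
U = √15 (U = √(8 + 7) = √15 ≈ 3.8730)
(U*58)*(-2 + (0 - 1)²*5) = (√15*58)*(-2 + (0 - 1)²*5) = (58*√15)*(-2 + (-1)²*5) = (58*√15)*(-2 + 1*5) = (58*√15)*(-2 + 5) = (58*√15)*3 = 174*√15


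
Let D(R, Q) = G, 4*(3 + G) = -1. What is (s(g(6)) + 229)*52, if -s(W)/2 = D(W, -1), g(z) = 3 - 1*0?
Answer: 12246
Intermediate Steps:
G = -13/4 (G = -3 + (1/4)*(-1) = -3 - 1/4 = -13/4 ≈ -3.2500)
D(R, Q) = -13/4
g(z) = 3 (g(z) = 3 + 0 = 3)
s(W) = 13/2 (s(W) = -2*(-13/4) = 13/2)
(s(g(6)) + 229)*52 = (13/2 + 229)*52 = (471/2)*52 = 12246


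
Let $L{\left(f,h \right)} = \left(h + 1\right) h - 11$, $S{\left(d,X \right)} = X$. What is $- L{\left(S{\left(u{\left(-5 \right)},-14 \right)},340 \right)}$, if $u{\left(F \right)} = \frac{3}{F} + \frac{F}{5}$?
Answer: $-115929$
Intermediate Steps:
$u{\left(F \right)} = \frac{3}{F} + \frac{F}{5}$ ($u{\left(F \right)} = \frac{3}{F} + F \frac{1}{5} = \frac{3}{F} + \frac{F}{5}$)
$L{\left(f,h \right)} = -11 + h \left(1 + h\right)$ ($L{\left(f,h \right)} = \left(1 + h\right) h - 11 = h \left(1 + h\right) - 11 = -11 + h \left(1 + h\right)$)
$- L{\left(S{\left(u{\left(-5 \right)},-14 \right)},340 \right)} = - (-11 + 340 + 340^{2}) = - (-11 + 340 + 115600) = \left(-1\right) 115929 = -115929$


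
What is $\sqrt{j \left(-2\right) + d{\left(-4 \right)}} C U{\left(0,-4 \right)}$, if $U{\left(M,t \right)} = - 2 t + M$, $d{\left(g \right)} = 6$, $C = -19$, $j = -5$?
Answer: $-608$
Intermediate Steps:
$U{\left(M,t \right)} = M - 2 t$
$\sqrt{j \left(-2\right) + d{\left(-4 \right)}} C U{\left(0,-4 \right)} = \sqrt{\left(-5\right) \left(-2\right) + 6} \left(-19\right) \left(0 - -8\right) = \sqrt{10 + 6} \left(-19\right) \left(0 + 8\right) = \sqrt{16} \left(-19\right) 8 = 4 \left(-19\right) 8 = \left(-76\right) 8 = -608$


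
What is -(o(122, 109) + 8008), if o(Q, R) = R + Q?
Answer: -8239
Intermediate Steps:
o(Q, R) = Q + R
-(o(122, 109) + 8008) = -((122 + 109) + 8008) = -(231 + 8008) = -1*8239 = -8239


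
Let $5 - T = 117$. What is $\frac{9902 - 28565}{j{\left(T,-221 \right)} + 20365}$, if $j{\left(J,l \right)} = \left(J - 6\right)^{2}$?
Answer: $- \frac{18663}{34289} \approx -0.54428$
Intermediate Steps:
$T = -112$ ($T = 5 - 117 = -112$)
$j{\left(J,l \right)} = \left(-6 + J\right)^{2}$
$\frac{9902 - 28565}{j{\left(T,-221 \right)} + 20365} = \frac{9902 - 28565}{\left(-6 - 112\right)^{2} + 20365} = - \frac{18663}{\left(-118\right)^{2} + 20365} = - \frac{18663}{13924 + 20365} = - \frac{18663}{34289}$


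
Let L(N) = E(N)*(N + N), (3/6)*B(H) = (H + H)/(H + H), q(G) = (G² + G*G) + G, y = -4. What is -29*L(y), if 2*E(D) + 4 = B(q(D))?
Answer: -232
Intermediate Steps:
q(G) = G + 2*G² (q(G) = (G² + G²) + G = 2*G² + G = G + 2*G²)
B(H) = 2 (B(H) = 2*((H + H)/(H + H)) = 2*((2*H)/((2*H))) = 2*((2*H)*(1/(2*H))) = 2*1 = 2)
E(D) = -1 (E(D) = -2 + (½)*2 = -2 + 1 = -1)
L(N) = -2*N (L(N) = -(N + N) = -2*N)
-29*L(y) = -(-58)*(-4) = -29*8 = -232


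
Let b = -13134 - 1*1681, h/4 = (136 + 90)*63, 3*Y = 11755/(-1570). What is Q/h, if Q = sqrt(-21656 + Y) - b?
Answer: 14815/56952 + I*sqrt(19218969426)/53648784 ≈ 0.26013 + 0.0025841*I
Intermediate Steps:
Y = -2351/942 (Y = (11755/(-1570))/3 = (11755*(-1/1570))/3 = (1/3)*(-2351/314) = -2351/942 ≈ -2.4958)
h = 56952 (h = 4*((136 + 90)*63) = 4*(226*63) = 4*14238 = 56952)
b = -14815 (b = -13134 - 1681 = -14815)
Q = 14815 + I*sqrt(19218969426)/942 (Q = sqrt(-21656 - 2351/942) - 1*(-14815) = sqrt(-20402303/942) + 14815 = I*sqrt(19218969426)/942 + 14815 = 14815 + I*sqrt(19218969426)/942 ≈ 14815.0 + 147.17*I)
Q/h = (14815 + I*sqrt(19218969426)/942)/56952 = (14815 + I*sqrt(19218969426)/942)*(1/56952) = 14815/56952 + I*sqrt(19218969426)/53648784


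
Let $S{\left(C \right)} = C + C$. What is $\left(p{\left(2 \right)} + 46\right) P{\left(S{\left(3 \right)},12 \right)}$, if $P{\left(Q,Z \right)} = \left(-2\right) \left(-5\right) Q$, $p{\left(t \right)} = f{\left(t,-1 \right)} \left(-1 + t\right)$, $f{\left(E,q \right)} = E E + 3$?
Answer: $3180$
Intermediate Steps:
$S{\left(C \right)} = 2 C$
$f{\left(E,q \right)} = 3 + E^{2}$ ($f{\left(E,q \right)} = E^{2} + 3 = 3 + E^{2}$)
$p{\left(t \right)} = \left(-1 + t\right) \left(3 + t^{2}\right)$ ($p{\left(t \right)} = \left(3 + t^{2}\right) \left(-1 + t\right) = \left(-1 + t\right) \left(3 + t^{2}\right)$)
$P{\left(Q,Z \right)} = 10 Q$
$\left(p{\left(2 \right)} + 46\right) P{\left(S{\left(3 \right)},12 \right)} = \left(\left(-1 + 2\right) \left(3 + 2^{2}\right) + 46\right) 10 \cdot 2 \cdot 3 = \left(1 \left(3 + 4\right) + 46\right) 10 \cdot 6 = \left(1 \cdot 7 + 46\right) 60 = \left(7 + 46\right) 60 = 53 \cdot 60 = 3180$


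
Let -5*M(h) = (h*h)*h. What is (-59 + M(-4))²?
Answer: 53361/25 ≈ 2134.4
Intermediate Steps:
M(h) = -h³/5 (M(h) = -h*h*h/5 = -h²*h/5 = -h³/5)
(-59 + M(-4))² = (-59 - ⅕*(-4)³)² = (-59 - ⅕*(-64))² = (-59 + 64/5)² = (-231/5)² = 53361/25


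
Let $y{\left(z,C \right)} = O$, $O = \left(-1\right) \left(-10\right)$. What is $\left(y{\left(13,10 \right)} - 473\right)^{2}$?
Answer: $214369$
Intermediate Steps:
$O = 10$
$y{\left(z,C \right)} = 10$
$\left(y{\left(13,10 \right)} - 473\right)^{2} = \left(10 - 473\right)^{2} = \left(-463\right)^{2} = 214369$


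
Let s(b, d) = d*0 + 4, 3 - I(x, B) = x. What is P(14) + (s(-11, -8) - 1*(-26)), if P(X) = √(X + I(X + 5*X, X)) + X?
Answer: 44 + I*√67 ≈ 44.0 + 8.1853*I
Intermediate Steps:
I(x, B) = 3 - x
P(X) = X + √(3 - 5*X) (P(X) = √(X + (3 - (X + 5*X))) + X = √(X + (3 - 6*X)) + X = √(3 - 5*X) + X = X + √(3 - 5*X))
s(b, d) = 4 (s(b, d) = 0 + 4 = 4)
P(14) + (s(-11, -8) - 1*(-26)) = (14 + √(3 - 5*14)) + (4 - 1*(-26)) = (14 + √(3 - 70)) + (4 + 26) = (14 + √(-67)) + 30 = (14 + I*√67) + 30 = 44 + I*√67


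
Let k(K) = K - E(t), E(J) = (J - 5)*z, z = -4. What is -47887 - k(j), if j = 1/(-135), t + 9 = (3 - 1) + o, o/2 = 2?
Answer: -6460424/135 ≈ -47855.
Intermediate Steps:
o = 4 (o = 2*2 = 4)
t = -3 (t = -9 + ((3 - 1) + 4) = -9 + (2 + 4) = -9 + 6 = -3)
j = -1/135 ≈ -0.0074074
E(J) = 20 - 4*J (E(J) = (J - 5)*(-4) = (-5 + J)*(-4) = 20 - 4*J)
k(K) = -32 + K (k(K) = K - (20 - 4*(-3)) = K - (20 + 12) = K - 1*32 = K - 32 = -32 + K)
-47887 - k(j) = -47887 - (-32 - 1/135) = -47887 - 1*(-4321/135) = -47887 + 4321/135 = -6460424/135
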